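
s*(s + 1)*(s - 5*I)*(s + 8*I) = s^4 + s^3 + 3*I*s^3 + 40*s^2 + 3*I*s^2 + 40*s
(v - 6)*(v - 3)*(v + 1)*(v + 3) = v^4 - 5*v^3 - 15*v^2 + 45*v + 54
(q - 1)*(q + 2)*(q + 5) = q^3 + 6*q^2 + 3*q - 10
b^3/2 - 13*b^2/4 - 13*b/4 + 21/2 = (b/2 + 1)*(b - 7)*(b - 3/2)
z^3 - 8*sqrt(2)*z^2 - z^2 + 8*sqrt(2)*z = z*(z - 1)*(z - 8*sqrt(2))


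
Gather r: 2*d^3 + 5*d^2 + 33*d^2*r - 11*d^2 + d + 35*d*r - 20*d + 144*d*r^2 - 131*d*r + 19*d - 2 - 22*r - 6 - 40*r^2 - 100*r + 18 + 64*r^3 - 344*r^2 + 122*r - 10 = 2*d^3 - 6*d^2 + 64*r^3 + r^2*(144*d - 384) + r*(33*d^2 - 96*d)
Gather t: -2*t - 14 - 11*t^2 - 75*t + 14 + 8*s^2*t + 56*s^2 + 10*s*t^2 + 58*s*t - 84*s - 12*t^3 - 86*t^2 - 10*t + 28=56*s^2 - 84*s - 12*t^3 + t^2*(10*s - 97) + t*(8*s^2 + 58*s - 87) + 28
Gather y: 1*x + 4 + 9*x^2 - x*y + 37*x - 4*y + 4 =9*x^2 + 38*x + y*(-x - 4) + 8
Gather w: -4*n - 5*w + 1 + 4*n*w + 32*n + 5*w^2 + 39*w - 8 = 28*n + 5*w^2 + w*(4*n + 34) - 7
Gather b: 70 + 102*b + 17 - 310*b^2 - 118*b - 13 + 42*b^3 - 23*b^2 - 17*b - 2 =42*b^3 - 333*b^2 - 33*b + 72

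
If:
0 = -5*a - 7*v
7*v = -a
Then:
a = 0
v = 0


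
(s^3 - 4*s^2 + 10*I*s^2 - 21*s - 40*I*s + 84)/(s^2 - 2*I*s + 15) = (s^2 + s*(-4 + 7*I) - 28*I)/(s - 5*I)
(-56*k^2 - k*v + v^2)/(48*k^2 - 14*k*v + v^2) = (7*k + v)/(-6*k + v)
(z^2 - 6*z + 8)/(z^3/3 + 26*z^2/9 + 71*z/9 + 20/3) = 9*(z^2 - 6*z + 8)/(3*z^3 + 26*z^2 + 71*z + 60)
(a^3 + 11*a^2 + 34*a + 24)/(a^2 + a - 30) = (a^2 + 5*a + 4)/(a - 5)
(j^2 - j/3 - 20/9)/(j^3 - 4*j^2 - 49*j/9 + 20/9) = (3*j - 5)/(3*j^2 - 16*j + 5)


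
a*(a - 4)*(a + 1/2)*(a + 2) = a^4 - 3*a^3/2 - 9*a^2 - 4*a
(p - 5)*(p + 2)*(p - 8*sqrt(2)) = p^3 - 8*sqrt(2)*p^2 - 3*p^2 - 10*p + 24*sqrt(2)*p + 80*sqrt(2)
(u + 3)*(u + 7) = u^2 + 10*u + 21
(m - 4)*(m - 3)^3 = m^4 - 13*m^3 + 63*m^2 - 135*m + 108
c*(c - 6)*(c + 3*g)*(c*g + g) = c^4*g + 3*c^3*g^2 - 5*c^3*g - 15*c^2*g^2 - 6*c^2*g - 18*c*g^2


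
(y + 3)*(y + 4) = y^2 + 7*y + 12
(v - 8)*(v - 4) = v^2 - 12*v + 32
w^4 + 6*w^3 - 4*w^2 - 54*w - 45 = (w - 3)*(w + 1)*(w + 3)*(w + 5)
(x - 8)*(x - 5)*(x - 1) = x^3 - 14*x^2 + 53*x - 40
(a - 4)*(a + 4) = a^2 - 16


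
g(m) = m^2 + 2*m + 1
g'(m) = 2*m + 2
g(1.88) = 8.29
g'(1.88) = 5.76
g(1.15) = 4.62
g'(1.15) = 4.30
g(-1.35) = 0.12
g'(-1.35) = -0.70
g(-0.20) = 0.64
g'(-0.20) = 1.60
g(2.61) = 13.03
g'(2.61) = 7.22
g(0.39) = 1.93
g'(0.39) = 2.78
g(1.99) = 8.94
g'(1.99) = 5.98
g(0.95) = 3.80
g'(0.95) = 3.90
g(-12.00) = 121.00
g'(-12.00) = -22.00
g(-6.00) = 25.00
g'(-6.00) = -10.00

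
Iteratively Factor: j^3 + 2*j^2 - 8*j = (j)*(j^2 + 2*j - 8) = j*(j - 2)*(j + 4)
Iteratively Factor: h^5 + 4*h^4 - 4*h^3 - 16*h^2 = (h - 2)*(h^4 + 6*h^3 + 8*h^2) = h*(h - 2)*(h^3 + 6*h^2 + 8*h) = h*(h - 2)*(h + 4)*(h^2 + 2*h) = h*(h - 2)*(h + 2)*(h + 4)*(h)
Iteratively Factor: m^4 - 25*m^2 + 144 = (m - 4)*(m^3 + 4*m^2 - 9*m - 36) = (m - 4)*(m - 3)*(m^2 + 7*m + 12) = (m - 4)*(m - 3)*(m + 3)*(m + 4)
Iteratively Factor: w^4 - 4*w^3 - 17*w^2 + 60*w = (w)*(w^3 - 4*w^2 - 17*w + 60) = w*(w - 3)*(w^2 - w - 20) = w*(w - 3)*(w + 4)*(w - 5)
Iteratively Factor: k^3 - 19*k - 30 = (k - 5)*(k^2 + 5*k + 6) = (k - 5)*(k + 2)*(k + 3)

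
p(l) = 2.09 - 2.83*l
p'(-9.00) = -2.83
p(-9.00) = 27.56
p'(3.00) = -2.83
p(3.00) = -6.40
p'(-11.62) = -2.83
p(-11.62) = 34.97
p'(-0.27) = -2.83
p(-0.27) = 2.85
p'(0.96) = -2.83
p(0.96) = -0.63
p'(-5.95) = -2.83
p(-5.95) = 18.93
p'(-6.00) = -2.83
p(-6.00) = 19.07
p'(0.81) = -2.83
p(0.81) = -0.20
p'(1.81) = -2.83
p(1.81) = -3.03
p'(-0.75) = -2.83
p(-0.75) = 4.21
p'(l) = -2.83000000000000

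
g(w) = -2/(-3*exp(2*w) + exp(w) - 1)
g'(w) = -2*(6*exp(2*w) - exp(w))/(-3*exp(2*w) + exp(w) - 1)^2 = (2 - 12*exp(w))*exp(w)/(3*exp(2*w) - exp(w) + 1)^2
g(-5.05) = 2.01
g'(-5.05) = 0.01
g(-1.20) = 2.06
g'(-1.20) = -0.52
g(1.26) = 0.06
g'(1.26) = -0.12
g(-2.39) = 2.14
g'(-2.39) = 0.09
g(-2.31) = 2.15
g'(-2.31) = 0.09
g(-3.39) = 2.06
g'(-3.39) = 0.06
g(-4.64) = 2.02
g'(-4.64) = 0.02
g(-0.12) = 0.81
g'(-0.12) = -1.25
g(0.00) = 0.67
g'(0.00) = -1.11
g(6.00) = 0.00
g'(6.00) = 0.00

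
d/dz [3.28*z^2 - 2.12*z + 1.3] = 6.56*z - 2.12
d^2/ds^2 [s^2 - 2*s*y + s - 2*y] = 2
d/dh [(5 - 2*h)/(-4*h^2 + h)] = (-8*h^2 + 40*h - 5)/(h^2*(16*h^2 - 8*h + 1))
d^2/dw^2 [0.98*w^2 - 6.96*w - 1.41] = 1.96000000000000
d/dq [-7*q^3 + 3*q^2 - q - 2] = -21*q^2 + 6*q - 1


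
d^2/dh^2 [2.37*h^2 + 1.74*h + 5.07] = 4.74000000000000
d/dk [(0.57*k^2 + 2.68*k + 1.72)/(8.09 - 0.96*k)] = (-0.5472*k^2 + 9.2226*k + 23.3324)/(0.9216*k^2 - 15.5328*k + 65.4481)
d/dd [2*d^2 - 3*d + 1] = 4*d - 3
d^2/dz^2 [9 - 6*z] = 0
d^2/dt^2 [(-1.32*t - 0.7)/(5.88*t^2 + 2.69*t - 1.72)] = (-(1.32*t + 0.7)*(11.76*t + 2.69)*(23.52*t + 5.38) + (46.5696*t + 15.3336)*(5.88*t^2 + 2.69*t - 1.72))/(5.88*t^2 + 2.69*t - 1.72)^3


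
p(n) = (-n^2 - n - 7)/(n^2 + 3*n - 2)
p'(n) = (-2*n - 3)*(-n^2 - n - 7)/(n^2 + 3*n - 2)^2 + (-2*n - 1)/(n^2 + 3*n - 2)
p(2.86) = -1.22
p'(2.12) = 0.67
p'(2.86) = 0.27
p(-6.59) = -2.02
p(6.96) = -0.93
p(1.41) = -2.47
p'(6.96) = 0.01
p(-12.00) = -1.31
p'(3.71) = 0.12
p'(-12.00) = -0.04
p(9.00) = -0.92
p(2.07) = -1.57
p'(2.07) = 0.72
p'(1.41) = 2.50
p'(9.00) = 0.00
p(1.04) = -4.14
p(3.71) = -1.07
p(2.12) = -1.54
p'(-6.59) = -0.39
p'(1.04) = 8.16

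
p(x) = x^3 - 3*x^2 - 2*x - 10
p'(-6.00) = 142.00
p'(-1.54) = 14.35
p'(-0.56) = 2.30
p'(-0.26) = -0.24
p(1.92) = -17.82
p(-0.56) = -10.00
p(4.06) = -0.65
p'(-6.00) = 142.00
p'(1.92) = -2.46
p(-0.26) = -9.70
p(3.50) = -10.88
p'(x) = 3*x^2 - 6*x - 2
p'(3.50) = 13.75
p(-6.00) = -322.00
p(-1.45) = -16.46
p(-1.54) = -17.69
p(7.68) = 250.68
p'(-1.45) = 13.01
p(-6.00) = -322.00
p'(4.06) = 23.09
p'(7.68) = 128.87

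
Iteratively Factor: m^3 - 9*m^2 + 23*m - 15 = (m - 1)*(m^2 - 8*m + 15) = (m - 5)*(m - 1)*(m - 3)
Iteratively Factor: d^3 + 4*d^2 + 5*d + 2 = (d + 2)*(d^2 + 2*d + 1) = (d + 1)*(d + 2)*(d + 1)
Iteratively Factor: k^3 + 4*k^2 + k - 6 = (k - 1)*(k^2 + 5*k + 6) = (k - 1)*(k + 2)*(k + 3)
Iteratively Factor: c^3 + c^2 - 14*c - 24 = (c + 2)*(c^2 - c - 12) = (c + 2)*(c + 3)*(c - 4)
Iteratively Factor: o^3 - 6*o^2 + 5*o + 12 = (o + 1)*(o^2 - 7*o + 12) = (o - 4)*(o + 1)*(o - 3)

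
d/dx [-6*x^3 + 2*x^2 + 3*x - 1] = -18*x^2 + 4*x + 3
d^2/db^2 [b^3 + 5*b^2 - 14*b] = 6*b + 10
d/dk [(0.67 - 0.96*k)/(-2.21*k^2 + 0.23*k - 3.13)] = (-2.1216*k^2 + 2.9614*k + 2.8507)/(4.8841*k^4 - 1.0166*k^3 + 13.8875*k^2 - 1.4398*k + 9.7969)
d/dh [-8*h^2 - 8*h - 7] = -16*h - 8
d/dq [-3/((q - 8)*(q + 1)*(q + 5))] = 3*(3*q^2 - 4*q - 43)/(q^6 - 4*q^5 - 82*q^4 + 92*q^3 + 2009*q^2 + 3440*q + 1600)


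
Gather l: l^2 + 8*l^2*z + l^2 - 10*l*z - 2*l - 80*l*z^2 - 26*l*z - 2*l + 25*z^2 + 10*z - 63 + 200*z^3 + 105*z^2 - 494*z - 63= l^2*(8*z + 2) + l*(-80*z^2 - 36*z - 4) + 200*z^3 + 130*z^2 - 484*z - 126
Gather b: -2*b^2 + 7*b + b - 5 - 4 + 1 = -2*b^2 + 8*b - 8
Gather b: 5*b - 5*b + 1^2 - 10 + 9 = 0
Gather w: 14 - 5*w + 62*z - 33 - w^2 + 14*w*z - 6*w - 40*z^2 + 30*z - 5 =-w^2 + w*(14*z - 11) - 40*z^2 + 92*z - 24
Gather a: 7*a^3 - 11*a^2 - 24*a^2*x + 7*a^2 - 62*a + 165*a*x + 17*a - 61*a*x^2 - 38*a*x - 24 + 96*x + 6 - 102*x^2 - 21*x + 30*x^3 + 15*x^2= 7*a^3 + a^2*(-24*x - 4) + a*(-61*x^2 + 127*x - 45) + 30*x^3 - 87*x^2 + 75*x - 18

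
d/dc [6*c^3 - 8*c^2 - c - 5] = 18*c^2 - 16*c - 1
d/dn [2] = 0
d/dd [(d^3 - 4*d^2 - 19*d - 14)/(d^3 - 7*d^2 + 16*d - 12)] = (-3*d^3 + 64*d^2 - 63*d - 226)/(d^5 - 12*d^4 + 57*d^3 - 134*d^2 + 156*d - 72)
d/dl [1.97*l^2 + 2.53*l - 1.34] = 3.94*l + 2.53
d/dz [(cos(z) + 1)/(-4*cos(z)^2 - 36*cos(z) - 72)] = (sin(z)^2 - 2*cos(z) + 8)*sin(z)/(4*(cos(z)^2 + 9*cos(z) + 18)^2)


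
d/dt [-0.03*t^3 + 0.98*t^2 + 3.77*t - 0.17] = -0.09*t^2 + 1.96*t + 3.77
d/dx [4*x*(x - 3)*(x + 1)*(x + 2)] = 16*x^3 - 56*x - 24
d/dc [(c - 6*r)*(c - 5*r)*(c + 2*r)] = 3*c^2 - 18*c*r + 8*r^2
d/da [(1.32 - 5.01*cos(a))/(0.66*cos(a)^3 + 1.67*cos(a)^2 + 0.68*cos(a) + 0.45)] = (-6.6132*cos(a)^3 - 5.7531*cos(a)^2 + 4.4088*cos(a) + 3.1521)*sin(a)/(0.4356*cos(a)^6 + 2.2044*cos(a)^5 + 3.6865*cos(a)^4 + 2.8652*cos(a)^3 + 1.9654*cos(a)^2 + 0.612*cos(a) + 0.2025)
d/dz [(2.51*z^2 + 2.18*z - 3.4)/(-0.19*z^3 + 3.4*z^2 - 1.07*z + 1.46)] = (0.4769*z^4 + 0.828399999999998*z^3 - 12.0357*z^2 + 30.4492*z - 0.4552)/(0.0361*z^6 - 1.292*z^5 + 11.9666*z^4 - 7.8308*z^3 + 11.0729*z^2 - 3.1244*z + 2.1316)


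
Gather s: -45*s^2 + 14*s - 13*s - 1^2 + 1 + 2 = -45*s^2 + s + 2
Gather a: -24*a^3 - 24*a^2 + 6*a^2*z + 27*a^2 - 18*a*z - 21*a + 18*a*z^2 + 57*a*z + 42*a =-24*a^3 + a^2*(6*z + 3) + a*(18*z^2 + 39*z + 21)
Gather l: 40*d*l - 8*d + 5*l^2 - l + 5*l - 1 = -8*d + 5*l^2 + l*(40*d + 4) - 1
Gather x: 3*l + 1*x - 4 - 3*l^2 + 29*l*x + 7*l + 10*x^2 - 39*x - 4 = -3*l^2 + 10*l + 10*x^2 + x*(29*l - 38) - 8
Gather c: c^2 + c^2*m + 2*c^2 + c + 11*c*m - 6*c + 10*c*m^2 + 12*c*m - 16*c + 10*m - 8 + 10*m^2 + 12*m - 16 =c^2*(m + 3) + c*(10*m^2 + 23*m - 21) + 10*m^2 + 22*m - 24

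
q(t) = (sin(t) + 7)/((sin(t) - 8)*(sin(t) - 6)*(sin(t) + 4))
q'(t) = cos(t)/((sin(t) - 8)*(sin(t) - 6)*(sin(t) + 4)) - (sin(t) + 7)*cos(t)/((sin(t) - 8)*(sin(t) - 6)*(sin(t) + 4)^2) - (sin(t) + 7)*cos(t)/((sin(t) - 8)*(sin(t) - 6)^2*(sin(t) + 4)) - (sin(t) + 7)*cos(t)/((sin(t) - 8)^2*(sin(t) - 6)*(sin(t) + 4)) = (-2*sin(t)^3 - 11*sin(t)^2 + 140*sin(t) + 248)*cos(t)/((sin(t) - 8)^2*(sin(t) - 6)^2*(sin(t) + 4)^2)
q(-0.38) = 0.03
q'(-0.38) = 0.00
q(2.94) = 0.04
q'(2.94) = -0.01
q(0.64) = 0.04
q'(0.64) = 0.01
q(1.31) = 0.05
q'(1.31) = 0.00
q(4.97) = 0.03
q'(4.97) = 0.00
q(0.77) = 0.04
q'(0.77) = 0.01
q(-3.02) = 0.04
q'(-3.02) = -0.01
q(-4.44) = 0.05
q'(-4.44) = -0.00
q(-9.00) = 0.03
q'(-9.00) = 0.00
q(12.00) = 0.03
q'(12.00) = 0.00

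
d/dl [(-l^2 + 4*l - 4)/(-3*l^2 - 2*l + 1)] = 2*(7*l^2 - 13*l - 2)/(9*l^4 + 12*l^3 - 2*l^2 - 4*l + 1)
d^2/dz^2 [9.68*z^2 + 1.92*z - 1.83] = 19.3600000000000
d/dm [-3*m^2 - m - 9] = -6*m - 1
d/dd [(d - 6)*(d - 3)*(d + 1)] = 3*d^2 - 16*d + 9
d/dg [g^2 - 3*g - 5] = 2*g - 3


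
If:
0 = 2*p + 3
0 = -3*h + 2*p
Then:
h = -1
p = -3/2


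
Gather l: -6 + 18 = 12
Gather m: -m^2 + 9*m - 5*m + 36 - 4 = -m^2 + 4*m + 32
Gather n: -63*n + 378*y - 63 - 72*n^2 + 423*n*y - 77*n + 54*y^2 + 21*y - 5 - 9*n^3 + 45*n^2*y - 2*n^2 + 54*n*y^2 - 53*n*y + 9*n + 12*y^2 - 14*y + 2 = -9*n^3 + n^2*(45*y - 74) + n*(54*y^2 + 370*y - 131) + 66*y^2 + 385*y - 66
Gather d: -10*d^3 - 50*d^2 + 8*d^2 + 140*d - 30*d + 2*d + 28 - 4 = -10*d^3 - 42*d^2 + 112*d + 24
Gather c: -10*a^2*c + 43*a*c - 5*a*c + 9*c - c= c*(-10*a^2 + 38*a + 8)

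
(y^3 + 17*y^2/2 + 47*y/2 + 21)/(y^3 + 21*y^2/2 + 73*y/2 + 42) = (y + 2)/(y + 4)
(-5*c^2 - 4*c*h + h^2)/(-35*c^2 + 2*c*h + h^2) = (c + h)/(7*c + h)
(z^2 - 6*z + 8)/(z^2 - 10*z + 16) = (z - 4)/(z - 8)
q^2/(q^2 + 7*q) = q/(q + 7)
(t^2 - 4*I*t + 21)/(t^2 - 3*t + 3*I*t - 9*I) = (t - 7*I)/(t - 3)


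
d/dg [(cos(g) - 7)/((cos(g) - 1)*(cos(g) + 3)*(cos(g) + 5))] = 2*(cos(g)^3 - 7*cos(g)^2 - 49*cos(g) - 17)*sin(g)/((cos(g) - 1)^2*(cos(g) + 3)^2*(cos(g) + 5)^2)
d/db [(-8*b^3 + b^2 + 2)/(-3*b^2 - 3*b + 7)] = (24*b^4 + 48*b^3 - 171*b^2 + 26*b + 6)/(9*b^4 + 18*b^3 - 33*b^2 - 42*b + 49)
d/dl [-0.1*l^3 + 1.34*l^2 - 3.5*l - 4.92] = -0.3*l^2 + 2.68*l - 3.5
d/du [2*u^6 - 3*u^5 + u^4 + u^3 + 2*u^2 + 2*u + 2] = 12*u^5 - 15*u^4 + 4*u^3 + 3*u^2 + 4*u + 2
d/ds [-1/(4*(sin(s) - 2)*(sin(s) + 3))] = (sin(2*s) + cos(s))/(4*(sin(s) - 2)^2*(sin(s) + 3)^2)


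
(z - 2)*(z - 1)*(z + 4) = z^3 + z^2 - 10*z + 8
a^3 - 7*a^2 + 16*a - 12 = (a - 3)*(a - 2)^2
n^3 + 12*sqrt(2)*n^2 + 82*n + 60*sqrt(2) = (n + sqrt(2))*(n + 5*sqrt(2))*(n + 6*sqrt(2))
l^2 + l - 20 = (l - 4)*(l + 5)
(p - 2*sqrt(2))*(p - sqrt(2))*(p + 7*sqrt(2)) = p^3 + 4*sqrt(2)*p^2 - 38*p + 28*sqrt(2)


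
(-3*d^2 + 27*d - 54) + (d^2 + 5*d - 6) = -2*d^2 + 32*d - 60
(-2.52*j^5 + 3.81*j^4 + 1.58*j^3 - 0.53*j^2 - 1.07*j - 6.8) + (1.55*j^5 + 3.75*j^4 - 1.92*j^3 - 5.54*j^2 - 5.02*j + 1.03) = -0.97*j^5 + 7.56*j^4 - 0.34*j^3 - 6.07*j^2 - 6.09*j - 5.77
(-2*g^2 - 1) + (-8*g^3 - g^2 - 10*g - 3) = -8*g^3 - 3*g^2 - 10*g - 4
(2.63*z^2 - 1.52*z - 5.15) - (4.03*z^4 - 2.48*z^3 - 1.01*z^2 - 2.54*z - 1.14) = -4.03*z^4 + 2.48*z^3 + 3.64*z^2 + 1.02*z - 4.01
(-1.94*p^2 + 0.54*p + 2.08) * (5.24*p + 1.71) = -10.1656*p^3 - 0.4878*p^2 + 11.8226*p + 3.5568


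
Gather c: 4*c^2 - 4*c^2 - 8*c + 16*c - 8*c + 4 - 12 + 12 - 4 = 0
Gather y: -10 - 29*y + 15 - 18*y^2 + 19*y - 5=-18*y^2 - 10*y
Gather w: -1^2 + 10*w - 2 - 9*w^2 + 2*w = -9*w^2 + 12*w - 3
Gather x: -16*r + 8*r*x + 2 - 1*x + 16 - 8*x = -16*r + x*(8*r - 9) + 18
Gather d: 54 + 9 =63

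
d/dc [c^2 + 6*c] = 2*c + 6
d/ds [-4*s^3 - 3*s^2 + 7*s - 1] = -12*s^2 - 6*s + 7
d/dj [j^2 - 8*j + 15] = 2*j - 8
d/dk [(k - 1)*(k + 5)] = 2*k + 4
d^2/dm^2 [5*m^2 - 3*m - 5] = 10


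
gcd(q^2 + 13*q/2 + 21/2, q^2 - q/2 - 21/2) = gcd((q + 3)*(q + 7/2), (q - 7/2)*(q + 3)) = q + 3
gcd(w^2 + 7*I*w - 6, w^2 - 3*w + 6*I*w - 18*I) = w + 6*I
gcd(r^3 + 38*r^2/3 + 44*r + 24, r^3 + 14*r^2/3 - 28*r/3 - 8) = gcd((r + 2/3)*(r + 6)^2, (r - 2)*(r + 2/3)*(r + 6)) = r^2 + 20*r/3 + 4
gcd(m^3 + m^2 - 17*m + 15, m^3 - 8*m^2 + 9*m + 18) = m - 3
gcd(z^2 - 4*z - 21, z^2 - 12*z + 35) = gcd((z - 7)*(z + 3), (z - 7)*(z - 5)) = z - 7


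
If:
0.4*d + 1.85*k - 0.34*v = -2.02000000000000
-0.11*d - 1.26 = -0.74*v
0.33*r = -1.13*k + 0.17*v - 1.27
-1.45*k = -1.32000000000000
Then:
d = -8.94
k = 0.91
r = -6.77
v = 0.37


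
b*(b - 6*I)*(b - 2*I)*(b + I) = b^4 - 7*I*b^3 - 4*b^2 - 12*I*b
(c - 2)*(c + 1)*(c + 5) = c^3 + 4*c^2 - 7*c - 10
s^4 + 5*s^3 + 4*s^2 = s^2*(s + 1)*(s + 4)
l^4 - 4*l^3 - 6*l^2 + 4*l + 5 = (l - 5)*(l - 1)*(l + 1)^2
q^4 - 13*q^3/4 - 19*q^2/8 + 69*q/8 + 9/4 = (q - 3)*(q - 2)*(q + 1/4)*(q + 3/2)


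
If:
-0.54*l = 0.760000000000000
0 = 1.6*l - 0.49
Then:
No Solution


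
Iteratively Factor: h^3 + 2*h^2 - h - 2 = (h + 2)*(h^2 - 1) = (h - 1)*(h + 2)*(h + 1)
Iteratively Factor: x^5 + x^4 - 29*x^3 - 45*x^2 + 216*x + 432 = (x + 3)*(x^4 - 2*x^3 - 23*x^2 + 24*x + 144) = (x - 4)*(x + 3)*(x^3 + 2*x^2 - 15*x - 36) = (x - 4)*(x + 3)^2*(x^2 - x - 12) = (x - 4)^2*(x + 3)^2*(x + 3)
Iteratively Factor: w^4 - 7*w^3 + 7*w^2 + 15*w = (w)*(w^3 - 7*w^2 + 7*w + 15) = w*(w + 1)*(w^2 - 8*w + 15) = w*(w - 3)*(w + 1)*(w - 5)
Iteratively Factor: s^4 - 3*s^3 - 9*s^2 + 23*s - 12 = (s - 1)*(s^3 - 2*s^2 - 11*s + 12) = (s - 1)*(s + 3)*(s^2 - 5*s + 4) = (s - 4)*(s - 1)*(s + 3)*(s - 1)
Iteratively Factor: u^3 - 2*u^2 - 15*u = (u + 3)*(u^2 - 5*u) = u*(u + 3)*(u - 5)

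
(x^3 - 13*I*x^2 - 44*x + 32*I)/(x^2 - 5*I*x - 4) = x - 8*I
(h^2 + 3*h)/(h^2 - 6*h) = (h + 3)/(h - 6)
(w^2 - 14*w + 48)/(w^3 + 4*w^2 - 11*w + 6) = (w^2 - 14*w + 48)/(w^3 + 4*w^2 - 11*w + 6)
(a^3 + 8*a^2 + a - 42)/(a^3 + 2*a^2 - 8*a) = (a^2 + 10*a + 21)/(a*(a + 4))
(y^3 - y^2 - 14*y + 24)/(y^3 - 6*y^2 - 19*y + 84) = (y - 2)/(y - 7)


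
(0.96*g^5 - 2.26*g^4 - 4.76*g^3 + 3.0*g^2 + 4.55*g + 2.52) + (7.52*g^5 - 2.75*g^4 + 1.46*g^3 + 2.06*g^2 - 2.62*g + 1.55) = 8.48*g^5 - 5.01*g^4 - 3.3*g^3 + 5.06*g^2 + 1.93*g + 4.07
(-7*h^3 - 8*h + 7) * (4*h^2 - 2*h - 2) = -28*h^5 + 14*h^4 - 18*h^3 + 44*h^2 + 2*h - 14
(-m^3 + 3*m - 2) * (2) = -2*m^3 + 6*m - 4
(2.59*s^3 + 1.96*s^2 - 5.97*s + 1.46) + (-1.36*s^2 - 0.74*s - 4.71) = 2.59*s^3 + 0.6*s^2 - 6.71*s - 3.25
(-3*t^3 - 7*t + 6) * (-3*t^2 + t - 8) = 9*t^5 - 3*t^4 + 45*t^3 - 25*t^2 + 62*t - 48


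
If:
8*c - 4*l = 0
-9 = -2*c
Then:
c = 9/2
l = 9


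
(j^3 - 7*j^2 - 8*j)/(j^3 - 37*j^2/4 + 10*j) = 4*(j + 1)/(4*j - 5)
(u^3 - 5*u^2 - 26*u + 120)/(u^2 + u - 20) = u - 6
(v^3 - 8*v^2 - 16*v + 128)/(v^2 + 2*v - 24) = (v^2 - 4*v - 32)/(v + 6)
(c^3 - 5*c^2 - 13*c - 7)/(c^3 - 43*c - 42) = (c + 1)/(c + 6)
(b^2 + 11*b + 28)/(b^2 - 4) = (b^2 + 11*b + 28)/(b^2 - 4)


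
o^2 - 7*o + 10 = (o - 5)*(o - 2)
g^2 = g^2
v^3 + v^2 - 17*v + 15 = (v - 3)*(v - 1)*(v + 5)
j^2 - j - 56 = (j - 8)*(j + 7)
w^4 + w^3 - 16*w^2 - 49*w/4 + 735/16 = (w - 7/2)*(w - 3/2)*(w + 5/2)*(w + 7/2)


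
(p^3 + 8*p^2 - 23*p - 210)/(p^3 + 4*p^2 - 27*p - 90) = (p + 7)/(p + 3)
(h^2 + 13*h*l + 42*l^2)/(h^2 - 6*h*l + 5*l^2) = (h^2 + 13*h*l + 42*l^2)/(h^2 - 6*h*l + 5*l^2)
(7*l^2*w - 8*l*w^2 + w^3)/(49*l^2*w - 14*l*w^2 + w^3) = (-l + w)/(-7*l + w)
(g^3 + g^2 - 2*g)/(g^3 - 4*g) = (g - 1)/(g - 2)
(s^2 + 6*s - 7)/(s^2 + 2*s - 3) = (s + 7)/(s + 3)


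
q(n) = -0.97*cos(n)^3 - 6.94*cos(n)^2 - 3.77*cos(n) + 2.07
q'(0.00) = 0.00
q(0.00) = -9.61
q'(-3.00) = 1.00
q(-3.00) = -0.06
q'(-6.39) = -2.18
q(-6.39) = -9.49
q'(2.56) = -3.18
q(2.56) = 0.94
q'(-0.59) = -9.63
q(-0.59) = -6.41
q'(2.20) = -2.74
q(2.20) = 2.08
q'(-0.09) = -1.84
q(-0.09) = -9.53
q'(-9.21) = 1.49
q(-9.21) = 0.03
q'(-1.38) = -6.39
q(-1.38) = 1.10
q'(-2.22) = 2.83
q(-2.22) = 2.03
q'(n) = 2.91*sin(n)*cos(n)^2 + 13.88*sin(n)*cos(n) + 3.77*sin(n)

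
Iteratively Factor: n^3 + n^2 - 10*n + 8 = (n - 2)*(n^2 + 3*n - 4) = (n - 2)*(n - 1)*(n + 4)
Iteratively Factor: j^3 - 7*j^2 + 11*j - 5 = (j - 5)*(j^2 - 2*j + 1) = (j - 5)*(j - 1)*(j - 1)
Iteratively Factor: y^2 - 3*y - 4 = (y - 4)*(y + 1)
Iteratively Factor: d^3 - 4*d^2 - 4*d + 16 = (d + 2)*(d^2 - 6*d + 8) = (d - 2)*(d + 2)*(d - 4)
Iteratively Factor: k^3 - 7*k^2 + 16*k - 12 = (k - 2)*(k^2 - 5*k + 6) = (k - 2)^2*(k - 3)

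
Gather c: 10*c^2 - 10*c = 10*c^2 - 10*c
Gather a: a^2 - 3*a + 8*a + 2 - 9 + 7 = a^2 + 5*a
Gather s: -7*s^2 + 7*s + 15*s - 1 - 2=-7*s^2 + 22*s - 3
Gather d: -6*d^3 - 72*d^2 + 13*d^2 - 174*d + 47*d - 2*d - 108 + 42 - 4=-6*d^3 - 59*d^2 - 129*d - 70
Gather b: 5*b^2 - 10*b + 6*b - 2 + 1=5*b^2 - 4*b - 1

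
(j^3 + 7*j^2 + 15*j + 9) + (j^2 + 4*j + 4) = j^3 + 8*j^2 + 19*j + 13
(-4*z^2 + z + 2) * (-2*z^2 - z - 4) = 8*z^4 + 2*z^3 + 11*z^2 - 6*z - 8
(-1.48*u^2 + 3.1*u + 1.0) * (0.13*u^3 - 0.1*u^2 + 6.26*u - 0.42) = -0.1924*u^5 + 0.551*u^4 - 9.4448*u^3 + 19.9276*u^2 + 4.958*u - 0.42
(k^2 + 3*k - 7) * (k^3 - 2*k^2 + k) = k^5 + k^4 - 12*k^3 + 17*k^2 - 7*k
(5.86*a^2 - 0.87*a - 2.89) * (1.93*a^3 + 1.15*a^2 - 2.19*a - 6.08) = 11.3098*a^5 + 5.0599*a^4 - 19.4116*a^3 - 37.047*a^2 + 11.6187*a + 17.5712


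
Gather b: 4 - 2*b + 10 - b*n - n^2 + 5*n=b*(-n - 2) - n^2 + 5*n + 14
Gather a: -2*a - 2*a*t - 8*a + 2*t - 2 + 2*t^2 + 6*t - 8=a*(-2*t - 10) + 2*t^2 + 8*t - 10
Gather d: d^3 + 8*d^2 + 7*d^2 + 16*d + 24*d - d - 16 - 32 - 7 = d^3 + 15*d^2 + 39*d - 55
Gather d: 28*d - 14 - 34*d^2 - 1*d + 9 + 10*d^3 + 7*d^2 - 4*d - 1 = 10*d^3 - 27*d^2 + 23*d - 6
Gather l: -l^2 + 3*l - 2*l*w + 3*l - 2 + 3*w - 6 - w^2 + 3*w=-l^2 + l*(6 - 2*w) - w^2 + 6*w - 8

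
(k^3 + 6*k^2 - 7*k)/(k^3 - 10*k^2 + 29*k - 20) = k*(k + 7)/(k^2 - 9*k + 20)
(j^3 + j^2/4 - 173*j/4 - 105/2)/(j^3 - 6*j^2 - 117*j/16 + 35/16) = 4*(j + 6)/(4*j - 1)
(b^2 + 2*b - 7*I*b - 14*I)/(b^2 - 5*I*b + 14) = (b + 2)/(b + 2*I)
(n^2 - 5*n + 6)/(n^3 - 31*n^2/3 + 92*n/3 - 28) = 3*(n - 3)/(3*n^2 - 25*n + 42)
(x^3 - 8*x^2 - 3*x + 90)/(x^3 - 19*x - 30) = (x - 6)/(x + 2)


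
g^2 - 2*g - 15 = (g - 5)*(g + 3)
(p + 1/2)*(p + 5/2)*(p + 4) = p^3 + 7*p^2 + 53*p/4 + 5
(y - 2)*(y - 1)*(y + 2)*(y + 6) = y^4 + 5*y^3 - 10*y^2 - 20*y + 24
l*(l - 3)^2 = l^3 - 6*l^2 + 9*l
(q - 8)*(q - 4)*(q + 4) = q^3 - 8*q^2 - 16*q + 128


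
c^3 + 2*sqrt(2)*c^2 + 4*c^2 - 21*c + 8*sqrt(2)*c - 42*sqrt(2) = (c - 3)*(c + 7)*(c + 2*sqrt(2))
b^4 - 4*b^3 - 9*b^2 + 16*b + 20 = (b - 5)*(b - 2)*(b + 1)*(b + 2)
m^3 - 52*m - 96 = (m - 8)*(m + 2)*(m + 6)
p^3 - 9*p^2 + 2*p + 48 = (p - 8)*(p - 3)*(p + 2)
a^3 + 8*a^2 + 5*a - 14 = (a - 1)*(a + 2)*(a + 7)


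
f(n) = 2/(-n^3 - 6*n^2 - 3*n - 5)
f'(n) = 2*(3*n^2 + 12*n + 3)/(-n^3 - 6*n^2 - 3*n - 5)^2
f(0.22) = -0.34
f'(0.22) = 0.33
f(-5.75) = 0.50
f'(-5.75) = 4.18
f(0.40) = -0.28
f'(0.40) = 0.32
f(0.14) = -0.36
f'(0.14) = 0.31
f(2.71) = -0.03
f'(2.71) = 0.02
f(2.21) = -0.04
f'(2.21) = 0.03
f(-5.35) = -0.26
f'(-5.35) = 0.86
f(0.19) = -0.35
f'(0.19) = 0.32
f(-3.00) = -0.09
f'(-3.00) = -0.02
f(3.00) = -0.02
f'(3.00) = 0.01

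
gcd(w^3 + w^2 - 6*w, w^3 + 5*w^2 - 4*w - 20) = w - 2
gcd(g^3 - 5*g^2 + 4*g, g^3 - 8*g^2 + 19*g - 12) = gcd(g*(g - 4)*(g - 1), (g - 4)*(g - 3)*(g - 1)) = g^2 - 5*g + 4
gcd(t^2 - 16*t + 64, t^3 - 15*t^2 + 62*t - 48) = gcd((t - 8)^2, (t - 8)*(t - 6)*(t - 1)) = t - 8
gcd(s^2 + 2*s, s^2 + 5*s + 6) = s + 2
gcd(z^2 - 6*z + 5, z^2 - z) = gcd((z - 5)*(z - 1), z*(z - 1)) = z - 1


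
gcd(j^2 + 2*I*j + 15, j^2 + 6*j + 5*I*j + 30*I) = j + 5*I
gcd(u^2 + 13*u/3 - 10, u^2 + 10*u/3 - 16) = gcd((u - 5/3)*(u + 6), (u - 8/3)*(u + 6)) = u + 6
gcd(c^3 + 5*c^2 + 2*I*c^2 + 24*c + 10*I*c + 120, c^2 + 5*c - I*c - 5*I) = c + 5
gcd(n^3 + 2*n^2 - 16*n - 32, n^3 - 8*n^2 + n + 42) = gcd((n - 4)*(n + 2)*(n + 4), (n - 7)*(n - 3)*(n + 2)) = n + 2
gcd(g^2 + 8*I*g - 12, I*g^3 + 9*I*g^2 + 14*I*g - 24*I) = 1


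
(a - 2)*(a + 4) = a^2 + 2*a - 8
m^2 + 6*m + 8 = (m + 2)*(m + 4)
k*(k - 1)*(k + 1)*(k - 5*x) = k^4 - 5*k^3*x - k^2 + 5*k*x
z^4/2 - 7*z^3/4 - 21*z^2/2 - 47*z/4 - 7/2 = (z/2 + 1)*(z - 7)*(z + 1/2)*(z + 1)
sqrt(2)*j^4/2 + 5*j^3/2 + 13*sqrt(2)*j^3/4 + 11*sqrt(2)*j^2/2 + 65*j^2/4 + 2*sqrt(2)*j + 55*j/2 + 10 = (j + 1/2)*(j + 4)*(j + 5*sqrt(2)/2)*(sqrt(2)*j/2 + sqrt(2))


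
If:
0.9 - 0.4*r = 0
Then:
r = 2.25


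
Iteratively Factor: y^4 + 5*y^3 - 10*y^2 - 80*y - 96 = (y + 2)*(y^3 + 3*y^2 - 16*y - 48) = (y - 4)*(y + 2)*(y^2 + 7*y + 12) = (y - 4)*(y + 2)*(y + 4)*(y + 3)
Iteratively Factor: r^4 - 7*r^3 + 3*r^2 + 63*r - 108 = (r - 4)*(r^3 - 3*r^2 - 9*r + 27) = (r - 4)*(r - 3)*(r^2 - 9) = (r - 4)*(r - 3)^2*(r + 3)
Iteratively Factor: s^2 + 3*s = (s + 3)*(s)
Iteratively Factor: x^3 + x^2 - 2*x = (x)*(x^2 + x - 2) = x*(x - 1)*(x + 2)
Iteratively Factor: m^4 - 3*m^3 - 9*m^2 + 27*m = (m)*(m^3 - 3*m^2 - 9*m + 27) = m*(m - 3)*(m^2 - 9) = m*(m - 3)*(m + 3)*(m - 3)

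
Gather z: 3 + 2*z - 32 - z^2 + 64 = -z^2 + 2*z + 35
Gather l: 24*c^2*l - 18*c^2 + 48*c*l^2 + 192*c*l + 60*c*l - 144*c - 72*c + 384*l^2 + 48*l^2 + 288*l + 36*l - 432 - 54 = -18*c^2 - 216*c + l^2*(48*c + 432) + l*(24*c^2 + 252*c + 324) - 486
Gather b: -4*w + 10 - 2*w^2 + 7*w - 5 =-2*w^2 + 3*w + 5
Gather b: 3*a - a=2*a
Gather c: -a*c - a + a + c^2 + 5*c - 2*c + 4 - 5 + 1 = c^2 + c*(3 - a)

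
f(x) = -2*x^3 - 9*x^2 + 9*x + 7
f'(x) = -6*x^2 - 18*x + 9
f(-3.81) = -47.32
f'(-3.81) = -9.52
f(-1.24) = -14.19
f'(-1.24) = 22.09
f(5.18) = -465.86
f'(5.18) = -245.23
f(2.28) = -42.97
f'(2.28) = -63.23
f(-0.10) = 6.01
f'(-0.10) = 10.74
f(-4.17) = -42.01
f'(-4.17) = -20.27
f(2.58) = -64.03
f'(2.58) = -77.38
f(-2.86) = -45.57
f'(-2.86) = 11.40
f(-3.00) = -47.00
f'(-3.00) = 9.00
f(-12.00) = 2059.00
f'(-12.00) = -639.00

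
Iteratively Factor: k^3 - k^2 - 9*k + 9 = (k + 3)*(k^2 - 4*k + 3) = (k - 1)*(k + 3)*(k - 3)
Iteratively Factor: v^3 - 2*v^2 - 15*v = (v - 5)*(v^2 + 3*v) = v*(v - 5)*(v + 3)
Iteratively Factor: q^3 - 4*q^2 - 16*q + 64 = (q + 4)*(q^2 - 8*q + 16) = (q - 4)*(q + 4)*(q - 4)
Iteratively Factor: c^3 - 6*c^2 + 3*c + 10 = (c - 2)*(c^2 - 4*c - 5) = (c - 5)*(c - 2)*(c + 1)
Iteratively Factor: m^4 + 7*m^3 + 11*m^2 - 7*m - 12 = (m + 3)*(m^3 + 4*m^2 - m - 4) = (m - 1)*(m + 3)*(m^2 + 5*m + 4) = (m - 1)*(m + 3)*(m + 4)*(m + 1)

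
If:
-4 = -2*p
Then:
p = 2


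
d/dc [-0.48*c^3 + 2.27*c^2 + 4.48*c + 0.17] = -1.44*c^2 + 4.54*c + 4.48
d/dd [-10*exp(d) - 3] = -10*exp(d)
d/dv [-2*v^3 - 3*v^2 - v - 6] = -6*v^2 - 6*v - 1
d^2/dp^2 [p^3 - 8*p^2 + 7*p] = 6*p - 16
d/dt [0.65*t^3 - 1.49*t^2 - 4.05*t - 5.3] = 1.95*t^2 - 2.98*t - 4.05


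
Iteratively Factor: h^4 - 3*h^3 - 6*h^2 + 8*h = (h + 2)*(h^3 - 5*h^2 + 4*h) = (h - 1)*(h + 2)*(h^2 - 4*h) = h*(h - 1)*(h + 2)*(h - 4)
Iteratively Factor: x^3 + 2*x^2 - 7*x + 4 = (x + 4)*(x^2 - 2*x + 1) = (x - 1)*(x + 4)*(x - 1)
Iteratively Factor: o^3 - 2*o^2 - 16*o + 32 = (o - 4)*(o^2 + 2*o - 8) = (o - 4)*(o - 2)*(o + 4)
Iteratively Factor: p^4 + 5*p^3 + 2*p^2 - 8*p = (p - 1)*(p^3 + 6*p^2 + 8*p) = (p - 1)*(p + 2)*(p^2 + 4*p) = p*(p - 1)*(p + 2)*(p + 4)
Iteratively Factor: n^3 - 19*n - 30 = (n + 3)*(n^2 - 3*n - 10) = (n - 5)*(n + 3)*(n + 2)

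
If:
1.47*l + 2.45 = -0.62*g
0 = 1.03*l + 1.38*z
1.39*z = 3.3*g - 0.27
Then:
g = 0.70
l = -1.96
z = 1.46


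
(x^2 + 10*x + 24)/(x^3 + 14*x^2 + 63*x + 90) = (x + 4)/(x^2 + 8*x + 15)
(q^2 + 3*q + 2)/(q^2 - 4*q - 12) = (q + 1)/(q - 6)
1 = 1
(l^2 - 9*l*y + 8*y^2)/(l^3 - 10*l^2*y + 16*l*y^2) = (-l + y)/(l*(-l + 2*y))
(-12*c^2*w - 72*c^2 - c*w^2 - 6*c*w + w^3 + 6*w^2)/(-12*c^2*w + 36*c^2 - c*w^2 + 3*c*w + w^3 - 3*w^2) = (w + 6)/(w - 3)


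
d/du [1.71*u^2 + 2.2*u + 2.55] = 3.42*u + 2.2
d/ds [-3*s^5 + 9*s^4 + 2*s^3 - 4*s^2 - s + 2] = -15*s^4 + 36*s^3 + 6*s^2 - 8*s - 1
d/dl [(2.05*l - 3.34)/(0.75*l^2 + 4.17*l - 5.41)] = (-1.5375*l^2 + 5.01*l + 2.8373)/(0.5625*l^4 + 6.255*l^3 + 9.2739*l^2 - 45.1194*l + 29.2681)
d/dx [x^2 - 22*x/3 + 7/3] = 2*x - 22/3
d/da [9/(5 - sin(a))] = 9*cos(a)/(sin(a) - 5)^2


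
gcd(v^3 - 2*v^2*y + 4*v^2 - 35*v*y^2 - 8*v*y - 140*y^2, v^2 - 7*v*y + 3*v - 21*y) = -v + 7*y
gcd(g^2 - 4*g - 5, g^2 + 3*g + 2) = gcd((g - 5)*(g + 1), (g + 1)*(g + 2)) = g + 1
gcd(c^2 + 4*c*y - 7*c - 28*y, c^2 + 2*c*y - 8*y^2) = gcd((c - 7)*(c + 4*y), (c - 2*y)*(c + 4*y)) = c + 4*y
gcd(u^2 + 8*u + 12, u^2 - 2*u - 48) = u + 6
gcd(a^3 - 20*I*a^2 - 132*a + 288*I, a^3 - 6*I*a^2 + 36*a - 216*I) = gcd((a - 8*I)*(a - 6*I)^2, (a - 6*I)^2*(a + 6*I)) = a^2 - 12*I*a - 36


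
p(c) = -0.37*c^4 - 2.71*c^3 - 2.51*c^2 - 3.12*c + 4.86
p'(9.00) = -1785.75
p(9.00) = -4629.69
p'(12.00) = -3791.52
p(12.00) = -12749.22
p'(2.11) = -63.81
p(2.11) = -45.69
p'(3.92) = -236.88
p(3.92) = -296.55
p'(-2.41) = -17.53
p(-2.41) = 23.25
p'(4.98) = -412.54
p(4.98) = -635.20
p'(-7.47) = 197.63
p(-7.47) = -134.36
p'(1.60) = -38.03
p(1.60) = -20.08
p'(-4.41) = -12.16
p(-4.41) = 62.29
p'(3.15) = -145.86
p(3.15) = -151.01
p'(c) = -1.48*c^3 - 8.13*c^2 - 5.02*c - 3.12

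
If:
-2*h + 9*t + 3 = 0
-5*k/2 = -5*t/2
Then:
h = 9*t/2 + 3/2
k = t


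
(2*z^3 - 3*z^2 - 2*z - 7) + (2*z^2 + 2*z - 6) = 2*z^3 - z^2 - 13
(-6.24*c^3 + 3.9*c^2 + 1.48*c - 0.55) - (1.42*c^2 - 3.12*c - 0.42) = -6.24*c^3 + 2.48*c^2 + 4.6*c - 0.13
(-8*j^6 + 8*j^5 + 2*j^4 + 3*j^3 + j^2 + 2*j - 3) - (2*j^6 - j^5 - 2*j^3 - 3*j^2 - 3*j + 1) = -10*j^6 + 9*j^5 + 2*j^4 + 5*j^3 + 4*j^2 + 5*j - 4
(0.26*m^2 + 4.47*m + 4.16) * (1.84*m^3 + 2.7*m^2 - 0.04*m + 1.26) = 0.4784*m^5 + 8.9268*m^4 + 19.713*m^3 + 11.3808*m^2 + 5.4658*m + 5.2416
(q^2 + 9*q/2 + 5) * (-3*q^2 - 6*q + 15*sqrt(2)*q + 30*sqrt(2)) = -3*q^4 - 39*q^3/2 + 15*sqrt(2)*q^3 - 42*q^2 + 195*sqrt(2)*q^2/2 - 30*q + 210*sqrt(2)*q + 150*sqrt(2)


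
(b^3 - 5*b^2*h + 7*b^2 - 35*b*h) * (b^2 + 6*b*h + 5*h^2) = b^5 + b^4*h + 7*b^4 - 25*b^3*h^2 + 7*b^3*h - 25*b^2*h^3 - 175*b^2*h^2 - 175*b*h^3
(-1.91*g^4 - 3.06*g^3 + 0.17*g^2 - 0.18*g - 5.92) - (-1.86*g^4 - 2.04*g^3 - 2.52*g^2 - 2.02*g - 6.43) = -0.0499999999999998*g^4 - 1.02*g^3 + 2.69*g^2 + 1.84*g + 0.51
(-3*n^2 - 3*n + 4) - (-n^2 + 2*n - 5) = -2*n^2 - 5*n + 9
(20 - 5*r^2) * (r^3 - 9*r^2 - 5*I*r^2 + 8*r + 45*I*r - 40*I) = -5*r^5 + 45*r^4 + 25*I*r^4 - 20*r^3 - 225*I*r^3 - 180*r^2 + 100*I*r^2 + 160*r + 900*I*r - 800*I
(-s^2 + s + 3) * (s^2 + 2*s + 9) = -s^4 - s^3 - 4*s^2 + 15*s + 27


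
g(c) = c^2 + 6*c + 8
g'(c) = 2*c + 6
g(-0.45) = 5.50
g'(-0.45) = 5.10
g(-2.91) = -0.99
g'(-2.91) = 0.18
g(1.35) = 17.92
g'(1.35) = 8.70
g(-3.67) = -0.55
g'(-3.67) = -1.34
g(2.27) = 26.77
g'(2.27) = 10.54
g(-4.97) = 2.88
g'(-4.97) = -3.94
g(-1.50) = 1.25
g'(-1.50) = 3.00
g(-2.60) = -0.84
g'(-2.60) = 0.80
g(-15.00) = 143.00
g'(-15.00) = -24.00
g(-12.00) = 80.00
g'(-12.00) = -18.00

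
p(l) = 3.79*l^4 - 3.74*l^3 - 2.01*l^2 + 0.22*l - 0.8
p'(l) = 15.16*l^3 - 11.22*l^2 - 4.02*l + 0.22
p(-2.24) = 126.08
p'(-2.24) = -217.46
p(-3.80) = 964.83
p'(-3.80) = -978.38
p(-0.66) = -0.03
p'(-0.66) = -6.37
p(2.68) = 108.88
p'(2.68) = 200.67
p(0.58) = -1.65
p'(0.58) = -2.93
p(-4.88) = 2534.31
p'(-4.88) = -2009.17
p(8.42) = 16675.64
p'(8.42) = 8220.64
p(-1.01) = 4.72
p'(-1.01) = -22.78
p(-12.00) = 84759.28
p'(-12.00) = -27763.70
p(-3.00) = 388.42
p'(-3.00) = -498.02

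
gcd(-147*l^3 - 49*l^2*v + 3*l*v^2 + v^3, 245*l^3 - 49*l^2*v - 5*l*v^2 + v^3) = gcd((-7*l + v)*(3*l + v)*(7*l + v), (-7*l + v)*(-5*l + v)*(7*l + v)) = -49*l^2 + v^2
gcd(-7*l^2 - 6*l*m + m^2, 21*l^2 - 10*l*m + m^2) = 7*l - m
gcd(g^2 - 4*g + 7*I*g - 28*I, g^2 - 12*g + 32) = g - 4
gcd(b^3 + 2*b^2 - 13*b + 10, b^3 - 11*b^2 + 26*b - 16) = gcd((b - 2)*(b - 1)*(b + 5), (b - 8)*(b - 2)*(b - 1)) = b^2 - 3*b + 2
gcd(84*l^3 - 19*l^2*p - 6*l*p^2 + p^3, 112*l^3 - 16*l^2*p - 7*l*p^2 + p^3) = -28*l^2 - 3*l*p + p^2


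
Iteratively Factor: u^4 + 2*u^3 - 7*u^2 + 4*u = (u)*(u^3 + 2*u^2 - 7*u + 4) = u*(u - 1)*(u^2 + 3*u - 4) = u*(u - 1)^2*(u + 4)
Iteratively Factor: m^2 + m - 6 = (m + 3)*(m - 2)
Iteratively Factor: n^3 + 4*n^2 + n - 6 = (n + 2)*(n^2 + 2*n - 3) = (n + 2)*(n + 3)*(n - 1)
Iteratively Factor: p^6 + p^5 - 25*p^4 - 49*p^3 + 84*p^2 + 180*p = (p + 2)*(p^5 - p^4 - 23*p^3 - 3*p^2 + 90*p) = (p + 2)*(p + 3)*(p^4 - 4*p^3 - 11*p^2 + 30*p) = (p - 5)*(p + 2)*(p + 3)*(p^3 + p^2 - 6*p) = (p - 5)*(p + 2)*(p + 3)^2*(p^2 - 2*p) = p*(p - 5)*(p + 2)*(p + 3)^2*(p - 2)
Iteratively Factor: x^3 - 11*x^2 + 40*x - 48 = (x - 4)*(x^2 - 7*x + 12) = (x - 4)*(x - 3)*(x - 4)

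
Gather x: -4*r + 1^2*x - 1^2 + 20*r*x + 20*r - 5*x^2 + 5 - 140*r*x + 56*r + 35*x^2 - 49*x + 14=72*r + 30*x^2 + x*(-120*r - 48) + 18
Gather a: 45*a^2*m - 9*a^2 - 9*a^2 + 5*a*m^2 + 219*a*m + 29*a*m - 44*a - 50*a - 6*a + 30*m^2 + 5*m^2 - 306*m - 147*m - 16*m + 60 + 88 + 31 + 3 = a^2*(45*m - 18) + a*(5*m^2 + 248*m - 100) + 35*m^2 - 469*m + 182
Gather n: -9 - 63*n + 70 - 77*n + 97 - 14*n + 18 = 176 - 154*n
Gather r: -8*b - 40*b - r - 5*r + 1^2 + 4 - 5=-48*b - 6*r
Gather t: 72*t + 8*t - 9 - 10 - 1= 80*t - 20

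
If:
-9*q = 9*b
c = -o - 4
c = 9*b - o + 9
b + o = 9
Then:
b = -13/9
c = -130/9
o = 94/9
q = 13/9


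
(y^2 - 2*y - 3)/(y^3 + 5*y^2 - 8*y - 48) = (y + 1)/(y^2 + 8*y + 16)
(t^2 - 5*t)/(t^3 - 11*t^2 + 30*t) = 1/(t - 6)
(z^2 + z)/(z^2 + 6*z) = (z + 1)/(z + 6)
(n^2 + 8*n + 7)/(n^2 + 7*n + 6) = (n + 7)/(n + 6)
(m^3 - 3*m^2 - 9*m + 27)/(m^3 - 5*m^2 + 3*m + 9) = (m + 3)/(m + 1)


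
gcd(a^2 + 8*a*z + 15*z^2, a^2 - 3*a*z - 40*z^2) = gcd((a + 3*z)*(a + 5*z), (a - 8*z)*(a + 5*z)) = a + 5*z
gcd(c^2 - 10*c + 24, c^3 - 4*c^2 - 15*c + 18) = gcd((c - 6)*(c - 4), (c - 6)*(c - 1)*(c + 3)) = c - 6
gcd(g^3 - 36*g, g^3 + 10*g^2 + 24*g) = g^2 + 6*g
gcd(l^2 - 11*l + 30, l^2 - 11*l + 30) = l^2 - 11*l + 30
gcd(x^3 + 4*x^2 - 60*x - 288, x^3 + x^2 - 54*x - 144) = x^2 - 2*x - 48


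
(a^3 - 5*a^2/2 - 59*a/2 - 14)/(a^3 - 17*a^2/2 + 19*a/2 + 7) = (a + 4)/(a - 2)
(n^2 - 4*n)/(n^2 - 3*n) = (n - 4)/(n - 3)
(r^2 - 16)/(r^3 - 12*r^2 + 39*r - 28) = (r + 4)/(r^2 - 8*r + 7)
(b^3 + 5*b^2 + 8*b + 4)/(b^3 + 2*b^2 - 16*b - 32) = (b^2 + 3*b + 2)/(b^2 - 16)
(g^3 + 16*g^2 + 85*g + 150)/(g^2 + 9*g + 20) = (g^2 + 11*g + 30)/(g + 4)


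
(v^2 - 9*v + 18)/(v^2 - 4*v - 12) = (v - 3)/(v + 2)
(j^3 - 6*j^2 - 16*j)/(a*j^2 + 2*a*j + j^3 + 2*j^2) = (j - 8)/(a + j)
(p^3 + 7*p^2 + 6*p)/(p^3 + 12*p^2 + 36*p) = (p + 1)/(p + 6)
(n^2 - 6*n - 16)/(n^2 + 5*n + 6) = (n - 8)/(n + 3)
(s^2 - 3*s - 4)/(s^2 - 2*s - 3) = (s - 4)/(s - 3)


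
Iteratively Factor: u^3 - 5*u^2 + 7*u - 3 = (u - 3)*(u^2 - 2*u + 1) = (u - 3)*(u - 1)*(u - 1)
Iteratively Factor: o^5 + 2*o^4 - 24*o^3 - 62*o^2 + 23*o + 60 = (o + 1)*(o^4 + o^3 - 25*o^2 - 37*o + 60) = (o + 1)*(o + 3)*(o^3 - 2*o^2 - 19*o + 20) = (o - 5)*(o + 1)*(o + 3)*(o^2 + 3*o - 4) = (o - 5)*(o + 1)*(o + 3)*(o + 4)*(o - 1)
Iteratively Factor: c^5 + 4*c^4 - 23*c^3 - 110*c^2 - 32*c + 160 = (c + 2)*(c^4 + 2*c^3 - 27*c^2 - 56*c + 80) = (c - 5)*(c + 2)*(c^3 + 7*c^2 + 8*c - 16) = (c - 5)*(c + 2)*(c + 4)*(c^2 + 3*c - 4) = (c - 5)*(c - 1)*(c + 2)*(c + 4)*(c + 4)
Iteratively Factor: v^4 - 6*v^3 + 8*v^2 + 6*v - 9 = (v - 1)*(v^3 - 5*v^2 + 3*v + 9) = (v - 3)*(v - 1)*(v^2 - 2*v - 3) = (v - 3)*(v - 1)*(v + 1)*(v - 3)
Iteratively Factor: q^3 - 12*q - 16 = (q + 2)*(q^2 - 2*q - 8) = (q + 2)^2*(q - 4)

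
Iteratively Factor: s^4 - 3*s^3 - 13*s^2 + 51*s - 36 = (s - 3)*(s^3 - 13*s + 12) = (s - 3)^2*(s^2 + 3*s - 4) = (s - 3)^2*(s + 4)*(s - 1)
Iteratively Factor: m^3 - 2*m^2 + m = (m)*(m^2 - 2*m + 1) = m*(m - 1)*(m - 1)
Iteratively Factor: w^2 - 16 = (w - 4)*(w + 4)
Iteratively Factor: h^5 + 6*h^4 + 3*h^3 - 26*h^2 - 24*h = (h + 3)*(h^4 + 3*h^3 - 6*h^2 - 8*h) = h*(h + 3)*(h^3 + 3*h^2 - 6*h - 8) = h*(h + 3)*(h + 4)*(h^2 - h - 2) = h*(h - 2)*(h + 3)*(h + 4)*(h + 1)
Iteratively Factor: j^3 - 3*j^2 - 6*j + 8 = (j + 2)*(j^2 - 5*j + 4) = (j - 1)*(j + 2)*(j - 4)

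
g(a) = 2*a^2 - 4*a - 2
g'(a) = 4*a - 4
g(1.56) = -3.37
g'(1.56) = 2.24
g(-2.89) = 26.26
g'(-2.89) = -15.56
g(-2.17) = 16.10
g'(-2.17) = -12.68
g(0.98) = -4.00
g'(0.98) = -0.08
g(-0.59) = 1.06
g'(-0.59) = -6.36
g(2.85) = 2.84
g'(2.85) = 7.40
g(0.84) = -3.95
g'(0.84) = -0.64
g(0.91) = -3.98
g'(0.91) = -0.36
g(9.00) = 124.00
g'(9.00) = 32.00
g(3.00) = 4.00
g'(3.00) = 8.00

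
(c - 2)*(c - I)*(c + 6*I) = c^3 - 2*c^2 + 5*I*c^2 + 6*c - 10*I*c - 12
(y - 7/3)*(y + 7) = y^2 + 14*y/3 - 49/3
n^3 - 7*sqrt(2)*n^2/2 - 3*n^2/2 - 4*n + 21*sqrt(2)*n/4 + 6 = (n - 3/2)*(n - 4*sqrt(2))*(n + sqrt(2)/2)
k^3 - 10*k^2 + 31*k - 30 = (k - 5)*(k - 3)*(k - 2)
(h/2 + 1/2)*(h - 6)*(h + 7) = h^3/2 + h^2 - 41*h/2 - 21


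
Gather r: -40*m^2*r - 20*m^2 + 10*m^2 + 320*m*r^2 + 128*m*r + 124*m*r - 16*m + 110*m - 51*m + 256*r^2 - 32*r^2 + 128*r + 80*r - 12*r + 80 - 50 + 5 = -10*m^2 + 43*m + r^2*(320*m + 224) + r*(-40*m^2 + 252*m + 196) + 35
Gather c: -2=-2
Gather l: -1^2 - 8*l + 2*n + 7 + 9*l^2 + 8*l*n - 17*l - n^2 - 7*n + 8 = 9*l^2 + l*(8*n - 25) - n^2 - 5*n + 14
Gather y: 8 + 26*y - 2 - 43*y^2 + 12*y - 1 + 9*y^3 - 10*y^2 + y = 9*y^3 - 53*y^2 + 39*y + 5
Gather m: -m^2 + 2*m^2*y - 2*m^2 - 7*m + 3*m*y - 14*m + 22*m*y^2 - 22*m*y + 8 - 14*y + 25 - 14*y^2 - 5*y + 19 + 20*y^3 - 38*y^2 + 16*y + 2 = m^2*(2*y - 3) + m*(22*y^2 - 19*y - 21) + 20*y^3 - 52*y^2 - 3*y + 54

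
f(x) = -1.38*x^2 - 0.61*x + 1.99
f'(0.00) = -0.61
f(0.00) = 1.99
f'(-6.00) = 15.95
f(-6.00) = -44.03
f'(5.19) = -14.93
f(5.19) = -38.35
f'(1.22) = -3.98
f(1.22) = -0.81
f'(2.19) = -6.65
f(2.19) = -5.96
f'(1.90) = -5.85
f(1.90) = -4.15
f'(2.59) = -7.76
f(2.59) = -8.85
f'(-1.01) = 2.18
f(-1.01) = 1.20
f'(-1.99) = 4.88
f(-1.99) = -2.26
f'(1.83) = -5.66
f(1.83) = -3.75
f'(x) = -2.76*x - 0.61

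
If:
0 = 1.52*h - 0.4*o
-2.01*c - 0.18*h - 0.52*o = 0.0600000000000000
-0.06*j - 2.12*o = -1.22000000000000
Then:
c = -0.282272846294842*o - 0.0298507462686567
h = 0.263157894736842*o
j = 20.3333333333333 - 35.3333333333333*o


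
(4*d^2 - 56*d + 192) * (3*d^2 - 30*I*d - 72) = 12*d^4 - 168*d^3 - 120*I*d^3 + 288*d^2 + 1680*I*d^2 + 4032*d - 5760*I*d - 13824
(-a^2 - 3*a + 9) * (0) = 0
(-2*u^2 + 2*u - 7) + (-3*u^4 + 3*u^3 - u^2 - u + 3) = -3*u^4 + 3*u^3 - 3*u^2 + u - 4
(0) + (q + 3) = q + 3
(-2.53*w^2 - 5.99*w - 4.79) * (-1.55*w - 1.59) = 3.9215*w^3 + 13.3072*w^2 + 16.9486*w + 7.6161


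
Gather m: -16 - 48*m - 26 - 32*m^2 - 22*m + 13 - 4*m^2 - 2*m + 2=-36*m^2 - 72*m - 27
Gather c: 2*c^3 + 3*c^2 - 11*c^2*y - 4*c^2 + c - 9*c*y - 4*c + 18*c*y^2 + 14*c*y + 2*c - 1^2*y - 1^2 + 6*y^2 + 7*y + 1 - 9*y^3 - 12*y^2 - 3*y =2*c^3 + c^2*(-11*y - 1) + c*(18*y^2 + 5*y - 1) - 9*y^3 - 6*y^2 + 3*y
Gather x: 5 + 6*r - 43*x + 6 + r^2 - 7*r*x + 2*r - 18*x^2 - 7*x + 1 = r^2 + 8*r - 18*x^2 + x*(-7*r - 50) + 12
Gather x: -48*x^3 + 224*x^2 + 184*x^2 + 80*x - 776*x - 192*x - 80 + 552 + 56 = -48*x^3 + 408*x^2 - 888*x + 528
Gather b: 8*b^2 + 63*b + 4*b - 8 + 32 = 8*b^2 + 67*b + 24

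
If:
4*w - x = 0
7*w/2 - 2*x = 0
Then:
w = 0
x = 0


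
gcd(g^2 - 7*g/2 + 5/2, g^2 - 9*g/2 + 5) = g - 5/2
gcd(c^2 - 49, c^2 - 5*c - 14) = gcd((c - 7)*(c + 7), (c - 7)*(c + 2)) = c - 7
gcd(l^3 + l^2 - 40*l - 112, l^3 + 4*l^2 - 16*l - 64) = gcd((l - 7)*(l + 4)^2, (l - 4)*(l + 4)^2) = l^2 + 8*l + 16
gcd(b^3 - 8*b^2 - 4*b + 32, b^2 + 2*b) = b + 2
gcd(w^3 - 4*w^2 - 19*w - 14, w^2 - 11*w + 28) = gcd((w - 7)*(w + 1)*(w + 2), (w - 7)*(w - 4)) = w - 7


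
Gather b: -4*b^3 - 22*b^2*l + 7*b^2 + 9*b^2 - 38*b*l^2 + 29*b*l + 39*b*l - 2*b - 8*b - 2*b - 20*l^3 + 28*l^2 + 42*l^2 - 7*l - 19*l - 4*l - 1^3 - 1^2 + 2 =-4*b^3 + b^2*(16 - 22*l) + b*(-38*l^2 + 68*l - 12) - 20*l^3 + 70*l^2 - 30*l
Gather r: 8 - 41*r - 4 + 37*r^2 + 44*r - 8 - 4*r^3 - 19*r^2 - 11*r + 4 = -4*r^3 + 18*r^2 - 8*r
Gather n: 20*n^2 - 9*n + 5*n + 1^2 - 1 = 20*n^2 - 4*n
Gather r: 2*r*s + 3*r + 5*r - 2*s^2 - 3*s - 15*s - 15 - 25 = r*(2*s + 8) - 2*s^2 - 18*s - 40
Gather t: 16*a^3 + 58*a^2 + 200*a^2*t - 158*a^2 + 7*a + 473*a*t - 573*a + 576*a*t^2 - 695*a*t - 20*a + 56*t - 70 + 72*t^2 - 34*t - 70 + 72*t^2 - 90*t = 16*a^3 - 100*a^2 - 586*a + t^2*(576*a + 144) + t*(200*a^2 - 222*a - 68) - 140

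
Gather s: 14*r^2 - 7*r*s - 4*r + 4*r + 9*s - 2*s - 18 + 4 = 14*r^2 + s*(7 - 7*r) - 14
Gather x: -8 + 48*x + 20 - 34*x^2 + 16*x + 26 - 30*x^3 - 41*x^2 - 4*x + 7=-30*x^3 - 75*x^2 + 60*x + 45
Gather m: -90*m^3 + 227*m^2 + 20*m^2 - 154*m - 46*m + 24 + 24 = -90*m^3 + 247*m^2 - 200*m + 48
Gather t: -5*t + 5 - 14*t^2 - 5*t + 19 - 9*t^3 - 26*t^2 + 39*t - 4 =-9*t^3 - 40*t^2 + 29*t + 20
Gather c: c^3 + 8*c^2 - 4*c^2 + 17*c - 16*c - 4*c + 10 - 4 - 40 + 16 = c^3 + 4*c^2 - 3*c - 18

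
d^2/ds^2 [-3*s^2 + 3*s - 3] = -6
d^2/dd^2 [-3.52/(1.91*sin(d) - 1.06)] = (12.841312*sin(d)^2 + 7.126592*sin(d) - 25.682624)/(1.91*sin(d) - 1.06)^3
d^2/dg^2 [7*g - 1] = 0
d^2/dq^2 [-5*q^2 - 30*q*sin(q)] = 30*q*sin(q) - 60*cos(q) - 10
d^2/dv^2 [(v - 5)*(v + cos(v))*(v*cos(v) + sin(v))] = -v^3*cos(v) - 7*v^2*sin(v) + 5*v^2*cos(v) - 2*v^2*cos(2*v) + 25*v*sin(v) - 6*v*sin(2*v) + 10*v*cos(v) + 10*v*cos(2*v) + 2*sin(v) + 20*sin(2*v) - 20*cos(v) + 3*cos(2*v) + 1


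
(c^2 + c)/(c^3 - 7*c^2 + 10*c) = (c + 1)/(c^2 - 7*c + 10)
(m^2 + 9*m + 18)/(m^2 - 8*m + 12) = (m^2 + 9*m + 18)/(m^2 - 8*m + 12)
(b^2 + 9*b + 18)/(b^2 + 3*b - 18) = (b + 3)/(b - 3)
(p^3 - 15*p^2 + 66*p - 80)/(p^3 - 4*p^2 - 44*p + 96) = (p - 5)/(p + 6)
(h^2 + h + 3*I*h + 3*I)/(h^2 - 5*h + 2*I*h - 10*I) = (h^2 + h*(1 + 3*I) + 3*I)/(h^2 + h*(-5 + 2*I) - 10*I)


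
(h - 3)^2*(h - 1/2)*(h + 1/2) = h^4 - 6*h^3 + 35*h^2/4 + 3*h/2 - 9/4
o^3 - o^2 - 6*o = o*(o - 3)*(o + 2)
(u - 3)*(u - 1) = u^2 - 4*u + 3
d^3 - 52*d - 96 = (d - 8)*(d + 2)*(d + 6)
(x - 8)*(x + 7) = x^2 - x - 56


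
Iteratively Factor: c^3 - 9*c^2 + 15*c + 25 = (c - 5)*(c^2 - 4*c - 5) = (c - 5)^2*(c + 1)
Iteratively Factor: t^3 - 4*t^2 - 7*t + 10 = (t + 2)*(t^2 - 6*t + 5) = (t - 1)*(t + 2)*(t - 5)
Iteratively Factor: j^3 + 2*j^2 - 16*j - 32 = (j + 2)*(j^2 - 16) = (j - 4)*(j + 2)*(j + 4)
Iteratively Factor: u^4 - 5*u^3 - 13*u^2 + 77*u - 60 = (u + 4)*(u^3 - 9*u^2 + 23*u - 15) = (u - 1)*(u + 4)*(u^2 - 8*u + 15) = (u - 3)*(u - 1)*(u + 4)*(u - 5)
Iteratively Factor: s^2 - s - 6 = (s + 2)*(s - 3)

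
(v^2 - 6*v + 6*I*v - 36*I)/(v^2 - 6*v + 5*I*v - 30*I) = (v + 6*I)/(v + 5*I)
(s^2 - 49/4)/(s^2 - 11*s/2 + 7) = (s + 7/2)/(s - 2)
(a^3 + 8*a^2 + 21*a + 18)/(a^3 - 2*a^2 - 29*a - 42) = (a + 3)/(a - 7)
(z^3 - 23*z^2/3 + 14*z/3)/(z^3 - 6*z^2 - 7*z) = (z - 2/3)/(z + 1)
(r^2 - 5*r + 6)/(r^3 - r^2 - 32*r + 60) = (r - 3)/(r^2 + r - 30)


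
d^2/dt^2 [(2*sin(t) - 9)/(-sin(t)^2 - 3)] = 2*(9*sin(t)^5 - 18*sin(t)^4 + 81*sin(t)^2 + 7*sin(t) + 15*sin(3*t)/2 - sin(5*t)/2 - 27)/(sin(t)^2 + 3)^3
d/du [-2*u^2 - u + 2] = -4*u - 1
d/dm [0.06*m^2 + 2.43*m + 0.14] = 0.12*m + 2.43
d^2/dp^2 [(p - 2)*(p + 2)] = 2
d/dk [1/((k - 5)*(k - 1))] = 2*(3 - k)/(k^4 - 12*k^3 + 46*k^2 - 60*k + 25)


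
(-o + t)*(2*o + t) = -2*o^2 + o*t + t^2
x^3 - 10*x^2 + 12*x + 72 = (x - 6)^2*(x + 2)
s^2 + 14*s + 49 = (s + 7)^2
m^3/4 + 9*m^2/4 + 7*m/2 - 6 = (m/4 + 1)*(m - 1)*(m + 6)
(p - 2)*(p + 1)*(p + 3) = p^3 + 2*p^2 - 5*p - 6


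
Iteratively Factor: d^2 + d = (d + 1)*(d)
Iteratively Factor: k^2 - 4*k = (k)*(k - 4)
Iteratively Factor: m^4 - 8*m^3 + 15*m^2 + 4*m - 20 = (m - 2)*(m^3 - 6*m^2 + 3*m + 10) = (m - 2)^2*(m^2 - 4*m - 5) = (m - 2)^2*(m + 1)*(m - 5)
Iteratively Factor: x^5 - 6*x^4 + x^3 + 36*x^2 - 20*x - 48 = (x + 2)*(x^4 - 8*x^3 + 17*x^2 + 2*x - 24) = (x - 3)*(x + 2)*(x^3 - 5*x^2 + 2*x + 8) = (x - 3)*(x + 1)*(x + 2)*(x^2 - 6*x + 8) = (x - 3)*(x - 2)*(x + 1)*(x + 2)*(x - 4)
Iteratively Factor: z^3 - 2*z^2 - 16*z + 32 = (z - 2)*(z^2 - 16) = (z - 2)*(z + 4)*(z - 4)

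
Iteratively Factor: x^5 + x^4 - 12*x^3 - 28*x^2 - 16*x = (x + 2)*(x^4 - x^3 - 10*x^2 - 8*x) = (x - 4)*(x + 2)*(x^3 + 3*x^2 + 2*x) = (x - 4)*(x + 1)*(x + 2)*(x^2 + 2*x) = x*(x - 4)*(x + 1)*(x + 2)*(x + 2)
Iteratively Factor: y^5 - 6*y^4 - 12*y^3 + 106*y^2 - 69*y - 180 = (y - 3)*(y^4 - 3*y^3 - 21*y^2 + 43*y + 60) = (y - 3)^2*(y^3 - 21*y - 20) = (y - 3)^2*(y + 4)*(y^2 - 4*y - 5) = (y - 3)^2*(y + 1)*(y + 4)*(y - 5)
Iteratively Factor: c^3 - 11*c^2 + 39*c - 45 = (c - 3)*(c^2 - 8*c + 15) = (c - 3)^2*(c - 5)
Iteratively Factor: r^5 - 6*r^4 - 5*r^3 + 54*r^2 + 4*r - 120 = (r - 3)*(r^4 - 3*r^3 - 14*r^2 + 12*r + 40) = (r - 5)*(r - 3)*(r^3 + 2*r^2 - 4*r - 8) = (r - 5)*(r - 3)*(r + 2)*(r^2 - 4) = (r - 5)*(r - 3)*(r - 2)*(r + 2)*(r + 2)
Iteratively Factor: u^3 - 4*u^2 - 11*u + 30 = (u - 5)*(u^2 + u - 6) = (u - 5)*(u - 2)*(u + 3)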